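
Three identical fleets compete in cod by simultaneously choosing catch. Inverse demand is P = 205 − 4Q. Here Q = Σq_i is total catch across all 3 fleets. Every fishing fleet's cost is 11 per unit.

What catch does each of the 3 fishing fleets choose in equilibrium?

A representative fishing fleet's profit is π_i = q_i(205 − 4Q) − 11q_i, with Q = q_i + Σ_{j≠i} q_j.
First-order condition: 194 − 8q_i − 4Σ_{j≠i} q_j = 0.
In a symmetric equilibrium every fishing fleet chooses the same q, so Σ_{j≠i} q_j = 2q. The condition becomes 194 − 16q = 0, giving q = 194/16 = 12.125.

12.125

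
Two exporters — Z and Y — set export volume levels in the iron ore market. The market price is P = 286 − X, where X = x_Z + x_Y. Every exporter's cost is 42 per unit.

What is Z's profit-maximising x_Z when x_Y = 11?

116.5

Exporter Z's profit: π = x_Z(286 − (x_Z + x_Y)) − 42x_Z.
∂π/∂x_Z = 244 − 2x_Z − x_Y = 0, so x_Z = 122 − 0.5x_Y.
At x_Y = 11: x_Z = 122 − 0.5·11 = 116.5.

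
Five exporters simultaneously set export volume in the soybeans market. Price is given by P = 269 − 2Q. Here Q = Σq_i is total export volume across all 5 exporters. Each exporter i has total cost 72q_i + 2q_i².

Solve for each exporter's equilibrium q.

A representative exporter's profit is π_i = q_i(269 − 2Q) − 72q_i − 2q_i², with Q = q_i + Σ_{j≠i} q_j.
First-order condition: 197 − 8q_i − 2Σ_{j≠i} q_j = 0.
In a symmetric equilibrium every exporter chooses the same q, so Σ_{j≠i} q_j = 4q. The condition becomes 197 − 16q = 0, giving q = 197/16 = 12.3125.

12.3125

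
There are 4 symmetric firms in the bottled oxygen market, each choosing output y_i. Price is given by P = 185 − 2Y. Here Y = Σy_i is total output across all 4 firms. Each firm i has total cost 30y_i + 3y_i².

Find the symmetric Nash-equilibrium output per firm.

A representative firm's profit is π_i = y_i(185 − 2Y) − 30y_i − 3y_i², with Y = y_i + Σ_{j≠i} y_j.
First-order condition: 155 − 10y_i − 2Σ_{j≠i} y_j = 0.
In a symmetric equilibrium every firm chooses the same y, so Σ_{j≠i} y_j = 3y. The condition becomes 155 − 16y = 0, giving y = 155/16 = 9.6875.

9.6875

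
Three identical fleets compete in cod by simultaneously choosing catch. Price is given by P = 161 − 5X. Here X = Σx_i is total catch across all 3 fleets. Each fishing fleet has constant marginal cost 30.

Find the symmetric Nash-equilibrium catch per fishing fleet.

A representative fishing fleet's profit is π_i = x_i(161 − 5X) − 30x_i, with X = x_i + Σ_{j≠i} x_j.
First-order condition: 131 − 10x_i − 5Σ_{j≠i} x_j = 0.
Imposing symmetry (x_j = x for all j) turns Σ_{j≠i} x_j into 2x, so 131 = 20x and x = 6.55.

6.55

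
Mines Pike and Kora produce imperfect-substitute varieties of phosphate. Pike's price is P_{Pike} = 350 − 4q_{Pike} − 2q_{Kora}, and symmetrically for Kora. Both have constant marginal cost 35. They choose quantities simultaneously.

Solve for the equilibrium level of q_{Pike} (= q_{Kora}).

Mine Pike's profit: π = q_{Pike}(350 − 4q_{Pike} − 2q_{Kora}) − 35q_{Pike}.
∂π/∂q_{Pike} = 315 − 8q_{Pike} − 2q_{Kora} = 0 ⇒ q_{Pike} = 39.375 − 0.25q_{Kora}.
Setting q_{Pike} = q_{Kora} in the reaction function: q_{Pike} = 39.375 − 0.25q_{Pike}, so q_{Pike} = 39.375 / 1.25 = 31.5.

31.5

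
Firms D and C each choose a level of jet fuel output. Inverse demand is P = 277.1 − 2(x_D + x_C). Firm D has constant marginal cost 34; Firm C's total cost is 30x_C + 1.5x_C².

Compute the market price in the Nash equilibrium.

Firm D's profit: π = x_D(277.1 − 2(x_D + x_C)) − 34x_D.
∂π/∂x_D = 243.1 − 4x_D − 2x_C = 0, so x_D = 60.775 − 0.5x_C.
For C: ∂π/∂x_C = 247.1 − 7x_C − 2x_D = 0 ⇒ x_C = 35.3 − (2/7)x_D.
Substituting the second reaction function into the first: x_D = 60.775 − 0.5(35.3 − (2/7)x_D), which gives (6/7)x_D = 43.125 ⇒ x_D = 50.3125.
Then x_C = 35.3 − (2/7)·50.3125 = 20.925.
Equilibrium price: P = 277.1 − 2·71.2375 = 134.625.

134.625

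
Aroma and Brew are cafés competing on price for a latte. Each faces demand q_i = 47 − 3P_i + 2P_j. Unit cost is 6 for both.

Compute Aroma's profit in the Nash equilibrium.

315.1875

Aroma's profit: π = (P_{Aroma} − 6)(47 − 3P_{Aroma} + 2P_{Brew}).
∂π/∂P_{Aroma} = 65 − 6P_{Aroma} + 2P_{Brew} = 0 ⇒ P_{Aroma} = 65/6 + (1/3)P_{Brew}.
By symmetry P_{Brew} = P_{Aroma}; substituting into the reaction function, (2/3)P_{Aroma} = 65/6 and P_{Aroma} = 16.25.
q_{Aroma} = 47 − 3·16.25 + 2·16.25 = 30.75.
Profit = (16.25 − 6)·30.75 = 315.1875.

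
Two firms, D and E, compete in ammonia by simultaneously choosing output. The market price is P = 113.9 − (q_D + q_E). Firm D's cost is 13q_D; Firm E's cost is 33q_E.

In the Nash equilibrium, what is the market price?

Firm D's profit: π = q_D(113.9 − (q_D + q_E)) − 13q_D.
∂π/∂q_D = 100.9 − 2q_D − q_E = 0, so q_D = 50.45 − 0.5q_E.
By the same steps for E: q_E = 40.45 − 0.5q_D.
Plugging q_E into D's best response: q_D = 50.45 − 0.5(40.45 − 0.5q_D) ⇒ 0.75q_D = 30.225, so q_D = 40.3.
Then q_E = 40.45 − 0.5·40.3 = 20.3.
Equilibrium price: P = 113.9 − 60.6 = 53.3.

53.3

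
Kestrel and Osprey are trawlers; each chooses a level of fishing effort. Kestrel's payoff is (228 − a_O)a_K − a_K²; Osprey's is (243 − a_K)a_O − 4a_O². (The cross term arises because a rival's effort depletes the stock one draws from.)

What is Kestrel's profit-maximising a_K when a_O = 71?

78.5

Expanding Kestrel's payoff: 228a_K − a_Oa_K − a_K².
∂π/∂a_K = 228 − a_O − 2a_K = 0, so a_K = 114 − 0.5a_O.
At a_O = 71: a_K = 114 − 0.5·71 = 78.5.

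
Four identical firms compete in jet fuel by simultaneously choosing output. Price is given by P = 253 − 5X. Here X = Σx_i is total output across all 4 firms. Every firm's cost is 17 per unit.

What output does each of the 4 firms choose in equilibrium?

A representative firm's profit is π_i = x_i(253 − 5X) − 17x_i, with X = x_i + Σ_{j≠i} x_j.
First-order condition: 236 − 10x_i − 5Σ_{j≠i} x_j = 0.
In a symmetric equilibrium every firm chooses the same x, so Σ_{j≠i} x_j = 3x. The condition becomes 236 − 25x = 0, giving x = 236/25 = 9.44.

9.44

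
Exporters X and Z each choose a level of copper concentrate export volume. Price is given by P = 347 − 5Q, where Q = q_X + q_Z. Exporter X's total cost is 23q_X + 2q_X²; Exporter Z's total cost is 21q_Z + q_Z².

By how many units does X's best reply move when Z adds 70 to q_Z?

-25

Exporter X's profit: π = q_X(347 − 5(q_X + q_Z)) − 23q_X − 2q_X².
∂π/∂q_X = 324 − 14q_X − 5q_Z = 0, so q_X = 162/7 − (5/14)q_Z.
The reaction-function slope is −5/14, so a 70-unit rise in q_Z moves q_X by −5/14 × 70 = −25. X's best response falls — the actions are strategic substitutes.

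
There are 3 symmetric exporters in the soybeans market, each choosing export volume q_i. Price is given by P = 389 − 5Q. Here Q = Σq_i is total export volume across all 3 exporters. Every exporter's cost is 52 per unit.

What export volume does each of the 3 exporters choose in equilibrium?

16.85

A representative exporter's profit is π_i = q_i(389 − 5Q) − 52q_i, with Q = q_i + Σ_{j≠i} q_j.
First-order condition: 337 − 10q_i − 5Σ_{j≠i} q_j = 0.
In a symmetric equilibrium every exporter chooses the same q, so Σ_{j≠i} q_j = 2q. The condition becomes 337 − 20q = 0, giving q = 337/20 = 16.85.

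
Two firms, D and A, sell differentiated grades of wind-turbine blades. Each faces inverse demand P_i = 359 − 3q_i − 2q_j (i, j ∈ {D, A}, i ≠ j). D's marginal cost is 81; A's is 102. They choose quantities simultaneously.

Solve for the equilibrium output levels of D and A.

36.0625, 30.8125

Firm D's profit: π = q_D(359 − 3q_D − 2q_A) − 81q_D.
∂π/∂q_D = 278 − 6q_D − 2q_A = 0 ⇒ q_D = 139/3 − (1/3)q_A.
Similarly q_A = 257/6 − (1/3)q_D.
Solving the two reaction functions simultaneously: (1 − (−1/3)(−1/3))q_D = 139/3 − (1/3)·(257/6), so (8/9)q_D = 577/18 and q_D = 36.0625.
Then q_A = 257/6 − (1/3)·36.0625 = 30.8125.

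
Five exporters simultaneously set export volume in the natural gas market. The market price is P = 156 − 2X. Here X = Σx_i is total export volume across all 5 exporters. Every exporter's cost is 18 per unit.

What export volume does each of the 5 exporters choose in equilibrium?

11.5

A representative exporter's profit is π_i = x_i(156 − 2X) − 18x_i, with X = x_i + Σ_{j≠i} x_j.
First-order condition: 138 − 4x_i − 2Σ_{j≠i} x_j = 0.
Imposing symmetry (x_j = x for all j) turns Σ_{j≠i} x_j into 4x, so 138 = 12x and x = 11.5.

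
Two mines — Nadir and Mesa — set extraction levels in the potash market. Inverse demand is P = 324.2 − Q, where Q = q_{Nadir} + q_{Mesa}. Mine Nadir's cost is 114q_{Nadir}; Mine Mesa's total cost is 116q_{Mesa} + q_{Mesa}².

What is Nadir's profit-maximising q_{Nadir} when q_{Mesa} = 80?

65.1

Mine Nadir's profit: π = q_{Nadir}(324.2 − (q_{Nadir} + q_{Mesa})) − 114q_{Nadir}.
∂π/∂q_{Nadir} = 210.2 − 2q_{Nadir} − q_{Mesa} = 0, so q_{Nadir} = 105.1 − 0.5q_{Mesa}.
At q_{Mesa} = 80: q_{Nadir} = 105.1 − 0.5·80 = 65.1.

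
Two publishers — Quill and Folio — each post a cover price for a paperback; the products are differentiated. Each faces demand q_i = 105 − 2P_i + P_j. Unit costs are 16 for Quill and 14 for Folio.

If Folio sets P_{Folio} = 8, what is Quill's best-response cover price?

36.25

Quill's profit: π = (P_{Quill} − 16)(105 − 2P_{Quill} + P_{Folio}).
∂π/∂P_{Quill} = 137 − 4P_{Quill} + P_{Folio} = 0 ⇒ P_{Quill} = 34.25 + 0.25P_{Folio}.
At P_{Folio} = 8: P_{Quill} = 34.25 + 0.25·8 = 36.25.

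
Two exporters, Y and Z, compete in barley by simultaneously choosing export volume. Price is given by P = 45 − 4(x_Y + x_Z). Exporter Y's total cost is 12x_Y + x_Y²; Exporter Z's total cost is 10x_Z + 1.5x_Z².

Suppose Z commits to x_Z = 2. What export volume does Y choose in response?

Exporter Y's profit: π = x_Y(45 − 4(x_Y + x_Z)) − 12x_Y − x_Y².
∂π/∂x_Y = 33 − 10x_Y − 4x_Z = 0, so x_Y = 3.3 − 0.4x_Z.
At x_Z = 2: x_Y = 3.3 − 0.4·2 = 2.5.

2.5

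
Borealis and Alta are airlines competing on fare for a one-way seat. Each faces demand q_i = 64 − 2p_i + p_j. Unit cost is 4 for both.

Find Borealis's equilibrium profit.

Borealis's profit: π = (p_{Borealis} − 4)(64 − 2p_{Borealis} + p_{Alta}).
∂π/∂p_{Borealis} = 72 − 4p_{Borealis} + p_{Alta} = 0 ⇒ p_{Borealis} = 18 + 0.25p_{Alta}.
Setting p_{Borealis} = p_{Alta} in the reaction function: p_{Borealis} = 18 + 0.25p_{Borealis}, so p_{Borealis} = 18 / 0.75 = 24.
q_{Borealis} = 64 − 2·24 + 24 = 40.
Profit = (24 − 4)·40 = 800.

800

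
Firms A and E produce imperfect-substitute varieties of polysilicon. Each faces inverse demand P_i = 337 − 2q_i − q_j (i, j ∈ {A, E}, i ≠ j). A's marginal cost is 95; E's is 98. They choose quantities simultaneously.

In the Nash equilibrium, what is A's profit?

Firm A's profit: π = q_A(337 − 2q_A − q_E) − 95q_A.
∂π/∂q_A = 242 − 4q_A − q_E = 0 ⇒ q_A = 60.5 − 0.25q_E.
Similarly q_E = 59.75 − 0.25q_A.
Solving the two reaction functions simultaneously: (1 − (−0.25)(−0.25))q_A = 60.5 − 0.25·59.75, so 0.9375q_A = 45.5625 and q_A = 48.6.
Then q_E = 59.75 − 0.25·48.6 = 47.6.
P_A = 337 − 2·48.6 − 47.6 = 192.2.
Profit = (192.2 − 95)·48.6 = 4723.92.

4723.92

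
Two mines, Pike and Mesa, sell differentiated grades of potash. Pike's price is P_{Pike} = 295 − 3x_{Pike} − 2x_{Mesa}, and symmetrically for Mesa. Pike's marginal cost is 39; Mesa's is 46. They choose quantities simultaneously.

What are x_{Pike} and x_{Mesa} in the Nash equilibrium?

32.4375, 30.6875

Mine Pike's profit: π = x_{Pike}(295 − 3x_{Pike} − 2x_{Mesa}) − 39x_{Pike}.
∂π/∂x_{Pike} = 256 − 6x_{Pike} − 2x_{Mesa} = 0 ⇒ x_{Pike} = 128/3 − (1/3)x_{Mesa}.
Similarly x_{Mesa} = 41.5 − (1/3)x_{Pike}.
Plugging x_{Mesa} into Pike's best response: x_{Pike} = 128/3 − (1/3)(41.5 − (1/3)x_{Pike}) ⇒ (8/9)x_{Pike} = 173/6, so x_{Pike} = 32.4375.
Then x_{Mesa} = 41.5 − (1/3)·32.4375 = 30.6875.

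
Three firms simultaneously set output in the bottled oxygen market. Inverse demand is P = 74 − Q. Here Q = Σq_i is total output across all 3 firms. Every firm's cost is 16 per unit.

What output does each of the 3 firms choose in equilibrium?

A representative firm's profit is π_i = q_i(74 − Q) − 16q_i, with Q = q_i + Σ_{j≠i} q_j.
First-order condition: 58 − 2q_i − Σ_{j≠i} q_j = 0.
With identical firms, set every q_j = q: then 58 − 2q − 2q = 0, i.e. q = 58/4 = 14.5.

14.5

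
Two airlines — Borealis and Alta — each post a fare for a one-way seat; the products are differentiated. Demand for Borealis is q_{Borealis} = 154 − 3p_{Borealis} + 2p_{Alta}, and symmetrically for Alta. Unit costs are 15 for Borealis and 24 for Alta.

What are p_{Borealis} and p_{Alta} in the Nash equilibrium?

Borealis's profit: π = (p_{Borealis} − 15)(154 − 3p_{Borealis} + 2p_{Alta}).
∂π/∂p_{Borealis} = 199 − 6p_{Borealis} + 2p_{Alta} = 0 ⇒ p_{Borealis} = 199/6 + (1/3)p_{Alta}.
Similarly p_{Alta} = 113/3 + (1/3)p_{Borealis}.
Plugging p_{Alta} into Borealis's best response: p_{Borealis} = 199/6 + (1/3)(113/3 + (1/3)p_{Borealis}) ⇒ (8/9)p_{Borealis} = 823/18, so p_{Borealis} = 51.4375.
Then p_{Alta} = 113/3 + (1/3)·51.4375 = 54.8125.

51.4375, 54.8125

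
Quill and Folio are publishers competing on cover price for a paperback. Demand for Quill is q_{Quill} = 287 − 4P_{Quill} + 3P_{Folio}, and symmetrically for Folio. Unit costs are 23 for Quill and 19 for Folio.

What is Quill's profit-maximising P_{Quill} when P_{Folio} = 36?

Quill's profit: π = (P_{Quill} − 23)(287 − 4P_{Quill} + 3P_{Folio}).
∂π/∂P_{Quill} = 379 − 8P_{Quill} + 3P_{Folio} = 0 ⇒ P_{Quill} = 47.375 + 0.375P_{Folio}.
At P_{Folio} = 36: P_{Quill} = 47.375 + 0.375·36 = 60.875.

60.875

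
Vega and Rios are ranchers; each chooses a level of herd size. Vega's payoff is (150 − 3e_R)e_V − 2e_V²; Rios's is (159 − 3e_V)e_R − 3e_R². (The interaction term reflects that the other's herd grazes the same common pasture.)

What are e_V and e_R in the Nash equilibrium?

28.2, 12.4

Expanding Vega's payoff: 150e_V − 3e_Re_V − 2e_V².
∂π/∂e_V = 150 − 3e_R − 4e_V = 0, so e_V = 37.5 − 0.75e_R.
Likewise for Rios: e_R = 26.5 − 0.5e_V.
Solving the two reaction functions simultaneously: (1 − (−0.75)(−0.5))e_V = 37.5 − 0.75·26.5, so 0.625e_V = 17.625 and e_V = 28.2.
Then e_R = 26.5 − 0.5·28.2 = 12.4.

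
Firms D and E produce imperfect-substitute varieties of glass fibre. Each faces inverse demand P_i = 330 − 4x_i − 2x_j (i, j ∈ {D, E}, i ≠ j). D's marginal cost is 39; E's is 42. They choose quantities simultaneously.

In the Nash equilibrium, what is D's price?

Firm D's profit: π = x_D(330 − 4x_D − 2x_E) − 39x_D.
∂π/∂x_D = 291 − 8x_D − 2x_E = 0 ⇒ x_D = 36.375 − 0.25x_E.
Similarly x_E = 36 − 0.25x_D.
Plugging x_E into D's best response: x_D = 36.375 − 0.25(36 − 0.25x_D) ⇒ 0.9375x_D = 27.375, so x_D = 29.2.
Then x_E = 36 − 0.25·29.2 = 28.7.
P_D = 330 − 4·29.2 − 2·28.7 = 155.8.

155.8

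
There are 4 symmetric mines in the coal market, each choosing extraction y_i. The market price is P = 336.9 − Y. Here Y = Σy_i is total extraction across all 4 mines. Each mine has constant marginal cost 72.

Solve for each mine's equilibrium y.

52.98

A representative mine's profit is π_i = y_i(336.9 − Y) − 72y_i, with Y = y_i + Σ_{j≠i} y_j.
First-order condition: 264.9 − 2y_i − Σ_{j≠i} y_j = 0.
Imposing symmetry (y_j = y for all j) turns Σ_{j≠i} y_j into 3y, so 264.9 = 5y and y = 52.98.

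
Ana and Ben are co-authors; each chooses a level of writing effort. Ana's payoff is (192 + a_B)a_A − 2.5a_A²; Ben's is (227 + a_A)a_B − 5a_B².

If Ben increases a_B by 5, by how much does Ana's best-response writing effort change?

1

Expanding Ana's payoff: 192a_A + a_Ba_A − 2.5a_A².
∂π/∂a_A = 192 + a_B − 5a_A = 0, so a_A = 38.4 + 0.2a_B.
The reaction-function slope is 0.2, so a 5-unit rise in a_B moves a_A by 0.2 × 5 = 1. Ana's best response rises — the actions are strategic complements.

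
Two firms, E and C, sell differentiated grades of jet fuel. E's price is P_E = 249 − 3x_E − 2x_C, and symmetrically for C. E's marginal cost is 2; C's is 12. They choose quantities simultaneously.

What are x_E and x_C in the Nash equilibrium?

31.5, 29

Firm E's profit: π = x_E(249 − 3x_E − 2x_C) − 2x_E.
∂π/∂x_E = 247 − 6x_E − 2x_C = 0 ⇒ x_E = 247/6 − (1/3)x_C.
Similarly x_C = 39.5 − (1/3)x_E.
Plugging x_C into E's best response: x_E = 247/6 − (1/3)(39.5 − (1/3)x_E) ⇒ (8/9)x_E = 28, so x_E = 31.5.
Then x_C = 39.5 − (1/3)·31.5 = 29.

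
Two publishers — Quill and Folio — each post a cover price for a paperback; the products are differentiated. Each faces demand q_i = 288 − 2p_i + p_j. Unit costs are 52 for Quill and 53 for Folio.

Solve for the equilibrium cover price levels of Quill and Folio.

130.8, 131.2

Quill's profit: π = (p_{Quill} − 52)(288 − 2p_{Quill} + p_{Folio}).
∂π/∂p_{Quill} = 392 − 4p_{Quill} + p_{Folio} = 0 ⇒ p_{Quill} = 98 + 0.25p_{Folio}.
Similarly p_{Folio} = 98.5 + 0.25p_{Quill}.
Substituting the second reaction function into the first: p_{Quill} = 98 + 0.25(98.5 + 0.25p_{Quill}), which gives 0.9375p_{Quill} = 122.625 ⇒ p_{Quill} = 130.8.
Then p_{Folio} = 98.5 + 0.25·130.8 = 131.2.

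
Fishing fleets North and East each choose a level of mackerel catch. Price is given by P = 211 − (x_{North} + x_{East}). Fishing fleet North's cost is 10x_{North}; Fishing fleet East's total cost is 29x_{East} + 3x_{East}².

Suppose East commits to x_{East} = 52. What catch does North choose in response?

74.5

Fishing fleet North's profit: π = x_{North}(211 − (x_{North} + x_{East})) − 10x_{North}.
∂π/∂x_{North} = 201 − 2x_{North} − x_{East} = 0, so x_{North} = 100.5 − 0.5x_{East}.
At x_{East} = 52: x_{North} = 100.5 − 0.5·52 = 74.5.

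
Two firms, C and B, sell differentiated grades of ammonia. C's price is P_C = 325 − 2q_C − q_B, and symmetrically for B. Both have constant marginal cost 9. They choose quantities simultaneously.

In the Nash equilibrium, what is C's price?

Firm C's profit: π = q_C(325 − 2q_C − q_B) − 9q_C.
∂π/∂q_C = 316 − 4q_C − q_B = 0 ⇒ q_C = 79 − 0.25q_B.
Setting q_C = q_B in the reaction function: q_C = 79 − 0.25q_C, so q_C = 79 / 1.25 = 63.2.
P_C = 325 − 2·63.2 − 63.2 = 135.4.

135.4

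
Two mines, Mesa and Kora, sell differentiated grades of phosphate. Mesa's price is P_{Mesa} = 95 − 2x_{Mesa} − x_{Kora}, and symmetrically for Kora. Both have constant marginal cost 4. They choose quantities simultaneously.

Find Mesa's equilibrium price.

40.4

Mine Mesa's profit: π = x_{Mesa}(95 − 2x_{Mesa} − x_{Kora}) − 4x_{Mesa}.
∂π/∂x_{Mesa} = 91 − 4x_{Mesa} − x_{Kora} = 0 ⇒ x_{Mesa} = 22.75 − 0.25x_{Kora}.
Setting x_{Mesa} = x_{Kora} in the reaction function: x_{Mesa} = 22.75 − 0.25x_{Mesa}, so x_{Mesa} = 22.75 / 1.25 = 18.2.
P_{Mesa} = 95 − 2·18.2 − 18.2 = 40.4.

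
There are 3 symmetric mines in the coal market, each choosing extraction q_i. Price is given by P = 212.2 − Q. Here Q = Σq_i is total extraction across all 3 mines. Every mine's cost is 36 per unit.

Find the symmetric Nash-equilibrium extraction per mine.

A representative mine's profit is π_i = q_i(212.2 − Q) − 36q_i, with Q = q_i + Σ_{j≠i} q_j.
First-order condition: 176.2 − 2q_i − Σ_{j≠i} q_j = 0.
Imposing symmetry (q_j = q for all j) turns Σ_{j≠i} q_j into 2q, so 176.2 = 4q and q = 44.05.

44.05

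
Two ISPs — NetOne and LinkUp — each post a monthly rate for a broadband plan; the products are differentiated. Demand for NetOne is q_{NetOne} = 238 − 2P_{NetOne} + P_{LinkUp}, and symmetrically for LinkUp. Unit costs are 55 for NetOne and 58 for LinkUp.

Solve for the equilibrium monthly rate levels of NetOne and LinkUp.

NetOne's profit: π = (P_{NetOne} − 55)(238 − 2P_{NetOne} + P_{LinkUp}).
∂π/∂P_{NetOne} = 348 − 4P_{NetOne} + P_{LinkUp} = 0 ⇒ P_{NetOne} = 87 + 0.25P_{LinkUp}.
Similarly P_{LinkUp} = 88.5 + 0.25P_{NetOne}.
Plugging P_{LinkUp} into NetOne's best response: P_{NetOne} = 87 + 0.25(88.5 + 0.25P_{NetOne}) ⇒ 0.9375P_{NetOne} = 109.125, so P_{NetOne} = 116.4.
Then P_{LinkUp} = 88.5 + 0.25·116.4 = 117.6.

116.4, 117.6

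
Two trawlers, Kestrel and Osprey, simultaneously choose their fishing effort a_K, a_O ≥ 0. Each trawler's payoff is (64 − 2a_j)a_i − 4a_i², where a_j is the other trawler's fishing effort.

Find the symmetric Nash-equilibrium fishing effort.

6.4

Kestrel's payoff is (64 − 2a_O)a_K − 4a_K².
∂π/∂a_K = 64 − 2a_O − 8a_K = 0, so a_K = 8 − 0.25a_O.
By symmetry a_O = a_K; substituting into the reaction function, 1.25a_K = 8 and a_K = 6.4.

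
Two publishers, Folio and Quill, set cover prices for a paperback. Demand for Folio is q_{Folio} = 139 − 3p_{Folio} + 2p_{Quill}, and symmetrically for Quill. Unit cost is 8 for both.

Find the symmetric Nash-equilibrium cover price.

Folio's profit: π = (p_{Folio} − 8)(139 − 3p_{Folio} + 2p_{Quill}).
∂π/∂p_{Folio} = 163 − 6p_{Folio} + 2p_{Quill} = 0 ⇒ p_{Folio} = 163/6 + (1/3)p_{Quill}.
Setting p_{Folio} = p_{Quill} in the reaction function: p_{Folio} = 163/6 + (1/3)p_{Folio}, so p_{Folio} = (163/6) / (2/3) = 40.75.

40.75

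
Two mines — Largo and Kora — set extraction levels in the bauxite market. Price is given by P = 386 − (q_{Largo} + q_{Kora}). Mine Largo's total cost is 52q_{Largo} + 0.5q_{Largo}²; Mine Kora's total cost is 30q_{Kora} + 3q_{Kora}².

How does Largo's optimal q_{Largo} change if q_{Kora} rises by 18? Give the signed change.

Mine Largo's profit: π = q_{Largo}(386 − (q_{Largo} + q_{Kora})) − 52q_{Largo} − 0.5q_{Largo}².
∂π/∂q_{Largo} = 334 − 3q_{Largo} − q_{Kora} = 0, so q_{Largo} = 334/3 − (1/3)q_{Kora}.
The reaction-function slope is −1/3, so an 18-unit rise in q_{Kora} moves q_{Largo} by −1/3 × 18 = −6. Largo's best response falls — the actions are strategic substitutes.

-6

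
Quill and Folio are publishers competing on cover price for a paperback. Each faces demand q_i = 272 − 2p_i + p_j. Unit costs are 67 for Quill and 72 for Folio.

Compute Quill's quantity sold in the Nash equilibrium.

Quill's profit: π = (p_{Quill} − 67)(272 − 2p_{Quill} + p_{Folio}).
∂π/∂p_{Quill} = 406 − 4p_{Quill} + p_{Folio} = 0 ⇒ p_{Quill} = 101.5 + 0.25p_{Folio}.
Similarly p_{Folio} = 104 + 0.25p_{Quill}.
Solving the two reaction functions simultaneously: (1 − (0.25)(0.25))p_{Quill} = 101.5 + 0.25·104, so 0.9375p_{Quill} = 127.5 and p_{Quill} = 136.
Then p_{Folio} = 104 + 0.25·136 = 138.
q_{Quill} = 272 − 2·136 + 138 = 138.

138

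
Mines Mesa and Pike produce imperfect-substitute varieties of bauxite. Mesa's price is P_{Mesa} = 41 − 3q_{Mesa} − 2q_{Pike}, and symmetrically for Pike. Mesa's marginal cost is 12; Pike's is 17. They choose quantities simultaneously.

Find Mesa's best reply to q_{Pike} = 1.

4.5

Mine Mesa's profit: π = q_{Mesa}(41 − 3q_{Mesa} − 2q_{Pike}) − 12q_{Mesa}.
∂π/∂q_{Mesa} = 29 − 6q_{Mesa} − 2q_{Pike} = 0 ⇒ q_{Mesa} = 29/6 − (1/3)q_{Pike}.
At q_{Pike} = 1: q_{Mesa} = 29/6 − (1/3)·1 = 4.5.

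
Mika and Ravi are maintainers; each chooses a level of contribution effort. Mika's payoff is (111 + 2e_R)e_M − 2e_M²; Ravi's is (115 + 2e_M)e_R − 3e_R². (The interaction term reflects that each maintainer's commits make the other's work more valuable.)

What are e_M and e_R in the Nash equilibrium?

44.8, 34.1

Expanding Mika's payoff: 111e_M + 2e_Re_M − 2e_M².
∂π/∂e_M = 111 + 2e_R − 4e_M = 0, so e_M = 27.75 + 0.5e_R.
Likewise for Ravi: e_R = 115/6 + (1/3)e_M.
Solving the two reaction functions simultaneously: (1 − (0.5)(1/3))e_M = 27.75 + 0.5·(115/6), so (5/6)e_M = 112/3 and e_M = 44.8.
Then e_R = 115/6 + (1/3)·44.8 = 34.1.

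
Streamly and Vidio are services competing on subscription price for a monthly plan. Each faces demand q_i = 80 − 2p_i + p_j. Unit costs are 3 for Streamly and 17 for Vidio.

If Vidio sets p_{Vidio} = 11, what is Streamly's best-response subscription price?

24.25

Streamly's profit: π = (p_{Streamly} − 3)(80 − 2p_{Streamly} + p_{Vidio}).
∂π/∂p_{Streamly} = 86 − 4p_{Streamly} + p_{Vidio} = 0 ⇒ p_{Streamly} = 21.5 + 0.25p_{Vidio}.
At p_{Vidio} = 11: p_{Streamly} = 21.5 + 0.25·11 = 24.25.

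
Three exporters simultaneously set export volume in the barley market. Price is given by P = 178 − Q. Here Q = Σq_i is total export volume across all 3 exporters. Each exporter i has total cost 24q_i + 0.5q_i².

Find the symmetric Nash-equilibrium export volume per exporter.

30.8

A representative exporter's profit is π_i = q_i(178 − Q) − 24q_i − 0.5q_i², with Q = q_i + Σ_{j≠i} q_j.
First-order condition: 154 − 3q_i − Σ_{j≠i} q_j = 0.
Imposing symmetry (q_j = q for all j) turns Σ_{j≠i} q_j into 2q, so 154 = 5q and q = 30.8.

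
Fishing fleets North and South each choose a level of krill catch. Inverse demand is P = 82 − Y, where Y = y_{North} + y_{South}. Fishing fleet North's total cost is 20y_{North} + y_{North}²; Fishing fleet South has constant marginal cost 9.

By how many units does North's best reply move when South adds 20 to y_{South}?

-5

Fishing fleet North's profit: π = y_{North}(82 − (y_{North} + y_{South})) − 20y_{North} − y_{North}².
∂π/∂y_{North} = 62 − 4y_{North} − y_{South} = 0, so y_{North} = 15.5 − 0.25y_{South}.
The reaction-function slope is −0.25, so a 20-unit rise in y_{South} moves y_{North} by −0.25 × 20 = −5. North's best response falls — the actions are strategic substitutes.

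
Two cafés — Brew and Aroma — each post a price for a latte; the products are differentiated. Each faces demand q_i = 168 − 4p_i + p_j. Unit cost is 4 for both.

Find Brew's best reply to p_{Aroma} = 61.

Brew's profit: π = (p_{Brew} − 4)(168 − 4p_{Brew} + p_{Aroma}).
∂π/∂p_{Brew} = 184 − 8p_{Brew} + p_{Aroma} = 0 ⇒ p_{Brew} = 23 + 0.125p_{Aroma}.
At p_{Aroma} = 61: p_{Brew} = 23 + 0.125·61 = 30.625.

30.625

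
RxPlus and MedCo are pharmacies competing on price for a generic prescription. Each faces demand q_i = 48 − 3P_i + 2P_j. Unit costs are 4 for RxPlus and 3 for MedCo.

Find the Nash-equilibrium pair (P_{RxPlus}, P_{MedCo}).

14.8125, 14.4375

RxPlus's profit: π = (P_{RxPlus} − 4)(48 − 3P_{RxPlus} + 2P_{MedCo}).
∂π/∂P_{RxPlus} = 60 − 6P_{RxPlus} + 2P_{MedCo} = 0 ⇒ P_{RxPlus} = 10 + (1/3)P_{MedCo}.
Similarly P_{MedCo} = 9.5 + (1/3)P_{RxPlus}.
Substituting the second reaction function into the first: P_{RxPlus} = 10 + (1/3)(9.5 + (1/3)P_{RxPlus}), which gives (8/9)P_{RxPlus} = 79/6 ⇒ P_{RxPlus} = 14.8125.
Then P_{MedCo} = 9.5 + (1/3)·14.8125 = 14.4375.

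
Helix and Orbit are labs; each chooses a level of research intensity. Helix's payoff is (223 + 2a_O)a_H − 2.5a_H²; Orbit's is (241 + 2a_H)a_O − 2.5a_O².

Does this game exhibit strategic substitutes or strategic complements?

strategic complements

Expanding Helix's payoff: 223a_H + 2a_Oa_H − 2.5a_H².
∂π/∂a_H = 223 + 2a_O − 5a_H = 0, so a_H = 44.6 + 0.4a_O.
The best-response slope da_H/da_O = 0.4 > 0: the reaction function is upward-sloping, so the choices are strategic complements.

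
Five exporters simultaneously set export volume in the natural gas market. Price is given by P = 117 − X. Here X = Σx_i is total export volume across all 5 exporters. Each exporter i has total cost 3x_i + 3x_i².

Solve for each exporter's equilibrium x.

A representative exporter's profit is π_i = x_i(117 − X) − 3x_i − 3x_i², with X = x_i + Σ_{j≠i} x_j.
First-order condition: 114 − 8x_i − Σ_{j≠i} x_j = 0.
With identical exporters, set every x_j = x: then 114 − 8x − 4x = 0, i.e. x = 114/12 = 9.5.

9.5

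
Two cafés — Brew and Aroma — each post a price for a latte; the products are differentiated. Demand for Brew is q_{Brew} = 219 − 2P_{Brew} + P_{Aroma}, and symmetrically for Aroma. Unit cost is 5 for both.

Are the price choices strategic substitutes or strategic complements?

Brew's profit: π = (P_{Brew} − 5)(219 − 2P_{Brew} + P_{Aroma}).
∂π/∂P_{Brew} = 229 − 4P_{Brew} + P_{Aroma} = 0 ⇒ P_{Brew} = 57.25 + 0.25P_{Aroma}.
The best-response slope dP_{Brew}/dP_{Aroma} = 0.25 > 0: the reaction function is upward-sloping, so the choices are strategic complements.

strategic complements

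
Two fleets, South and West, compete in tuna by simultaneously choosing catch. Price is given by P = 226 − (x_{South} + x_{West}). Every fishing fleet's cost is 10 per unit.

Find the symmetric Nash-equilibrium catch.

72

Fishing fleet South's profit: π = x_{South}(226 − (x_{South} + x_{West})) − 10x_{South}.
∂π/∂x_{South} = 216 − 2x_{South} − x_{West} = 0, so x_{South} = 108 − 0.5x_{West}.
Setting x_{South} = x_{West} in the reaction function: x_{South} = 108 − 0.5x_{South}, so x_{South} = 108 / 1.5 = 72.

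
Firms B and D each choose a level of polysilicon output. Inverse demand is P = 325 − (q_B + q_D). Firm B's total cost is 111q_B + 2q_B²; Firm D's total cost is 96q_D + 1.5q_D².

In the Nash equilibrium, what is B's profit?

2523

Firm B's profit: π = q_B(325 − (q_B + q_D)) − 111q_B − 2q_B².
∂π/∂q_B = 214 − 6q_B − q_D = 0, so q_B = 107/3 − (1/6)q_D.
For D: ∂π/∂q_D = 229 − 5q_D − q_B = 0 ⇒ q_D = 45.8 − 0.2q_B.
Solving the two reaction functions simultaneously: (1 − (−1/6)(−0.2))q_B = 107/3 − (1/6)·45.8, so (29/30)q_B = 841/30 and q_B = 29.
Then q_D = 45.8 − 0.2·29 = 40.
Price P = 325 − 69 = 256.
B's profit: (256 − 111)·29 − 2(29)² = 2523.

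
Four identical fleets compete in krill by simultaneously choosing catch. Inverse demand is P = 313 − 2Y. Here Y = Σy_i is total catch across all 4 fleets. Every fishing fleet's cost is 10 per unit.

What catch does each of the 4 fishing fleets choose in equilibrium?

30.3

A representative fishing fleet's profit is π_i = y_i(313 − 2Y) − 10y_i, with Y = y_i + Σ_{j≠i} y_j.
First-order condition: 303 − 4y_i − 2Σ_{j≠i} y_j = 0.
With identical fishing fleets, set every y_j = y: then 303 − 4y − 6y = 0, i.e. y = 303/10 = 30.3.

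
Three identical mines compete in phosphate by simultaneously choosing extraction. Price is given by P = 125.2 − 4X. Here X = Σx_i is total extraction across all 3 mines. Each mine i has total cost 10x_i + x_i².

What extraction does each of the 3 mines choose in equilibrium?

6.4

A representative mine's profit is π_i = x_i(125.2 − 4X) − 10x_i − x_i², with X = x_i + Σ_{j≠i} x_j.
First-order condition: 115.2 − 10x_i − 4Σ_{j≠i} x_j = 0.
With identical mines, set every x_j = x: then 115.2 − 10x − 8x = 0, i.e. x = 115.2/18 = 6.4.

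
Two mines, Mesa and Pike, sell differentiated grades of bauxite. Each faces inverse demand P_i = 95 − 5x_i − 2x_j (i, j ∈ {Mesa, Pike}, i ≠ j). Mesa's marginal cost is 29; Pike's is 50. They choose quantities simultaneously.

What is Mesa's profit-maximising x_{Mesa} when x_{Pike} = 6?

5.4

Mine Mesa's profit: π = x_{Mesa}(95 − 5x_{Mesa} − 2x_{Pike}) − 29x_{Mesa}.
∂π/∂x_{Mesa} = 66 − 10x_{Mesa} − 2x_{Pike} = 0 ⇒ x_{Mesa} = 6.6 − 0.2x_{Pike}.
At x_{Pike} = 6: x_{Mesa} = 6.6 − 0.2·6 = 5.4.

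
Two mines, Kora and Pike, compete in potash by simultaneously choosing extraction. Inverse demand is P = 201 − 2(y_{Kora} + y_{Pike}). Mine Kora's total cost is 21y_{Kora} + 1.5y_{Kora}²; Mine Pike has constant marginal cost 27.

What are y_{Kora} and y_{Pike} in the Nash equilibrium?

15.5, 35.75

Mine Kora's profit: π = y_{Kora}(201 − 2(y_{Kora} + y_{Pike})) − 21y_{Kora} − 1.5y_{Kora}².
∂π/∂y_{Kora} = 180 − 7y_{Kora} − 2y_{Pike} = 0, so y_{Kora} = 180/7 − (2/7)y_{Pike}.
For Pike: ∂π/∂y_{Pike} = 174 − 4y_{Pike} − 2y_{Kora} = 0 ⇒ y_{Pike} = 43.5 − 0.5y_{Kora}.
Plugging y_{Pike} into Kora's best response: y_{Kora} = 180/7 − (2/7)(43.5 − 0.5y_{Kora}) ⇒ (6/7)y_{Kora} = 93/7, so y_{Kora} = 15.5.
Then y_{Pike} = 43.5 − 0.5·15.5 = 35.75.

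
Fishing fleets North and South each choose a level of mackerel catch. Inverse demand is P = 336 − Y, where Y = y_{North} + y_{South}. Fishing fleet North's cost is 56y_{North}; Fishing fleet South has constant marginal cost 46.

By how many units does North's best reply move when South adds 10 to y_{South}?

-5

Fishing fleet North's profit: π = y_{North}(336 − (y_{North} + y_{South})) − 56y_{North}.
∂π/∂y_{North} = 280 − 2y_{North} − y_{South} = 0, so y_{North} = 140 − 0.5y_{South}.
The reaction-function slope is −0.5, so a 10-unit rise in y_{South} moves y_{North} by −0.5 × 10 = −5. North's best response falls — the actions are strategic substitutes.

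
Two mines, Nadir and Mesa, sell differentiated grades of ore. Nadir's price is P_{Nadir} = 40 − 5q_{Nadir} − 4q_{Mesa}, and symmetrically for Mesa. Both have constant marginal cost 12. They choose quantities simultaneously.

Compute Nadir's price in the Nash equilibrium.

Mine Nadir's profit: π = q_{Nadir}(40 − 5q_{Nadir} − 4q_{Mesa}) − 12q_{Nadir}.
∂π/∂q_{Nadir} = 28 − 10q_{Nadir} − 4q_{Mesa} = 0 ⇒ q_{Nadir} = 2.8 − 0.4q_{Mesa}.
Setting q_{Nadir} = q_{Mesa} in the reaction function: q_{Nadir} = 2.8 − 0.4q_{Nadir}, so q_{Nadir} = 2.8 / 1.4 = 2.
P_{Nadir} = 40 − 5·2 − 4·2 = 22.

22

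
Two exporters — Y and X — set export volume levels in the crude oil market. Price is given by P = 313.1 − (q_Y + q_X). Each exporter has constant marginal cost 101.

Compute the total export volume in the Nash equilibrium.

Exporter Y's profit: π = q_Y(313.1 − (q_Y + q_X)) − 101q_Y.
∂π/∂q_Y = 212.1 − 2q_Y − q_X = 0, so q_Y = 106.05 − 0.5q_X.
The game is symmetric, so in equilibrium q_X = q_Y: the reaction function gives 1.5q_Y = 106.05, hence q_Y = 70.7.
Total export volume: 70.7 + 70.7 = 141.4.

141.4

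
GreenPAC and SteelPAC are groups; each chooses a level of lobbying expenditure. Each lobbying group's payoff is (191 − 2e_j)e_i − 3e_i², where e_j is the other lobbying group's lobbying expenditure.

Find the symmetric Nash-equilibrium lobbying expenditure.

23.875

GreenPAC's payoff is (191 − 2e_S)e_G − 3e_G².
∂π/∂e_G = 191 − 2e_S − 6e_G = 0, so e_G = 191/6 − (1/3)e_S.
By symmetry e_S = e_G; substituting into the reaction function, (4/3)e_G = 191/6 and e_G = 23.875.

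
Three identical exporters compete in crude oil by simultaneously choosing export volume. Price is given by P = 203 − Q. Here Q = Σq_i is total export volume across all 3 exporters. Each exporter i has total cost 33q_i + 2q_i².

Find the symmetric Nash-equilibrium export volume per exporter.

A representative exporter's profit is π_i = q_i(203 − Q) − 33q_i − 2q_i², with Q = q_i + Σ_{j≠i} q_j.
First-order condition: 170 − 6q_i − Σ_{j≠i} q_j = 0.
Imposing symmetry (q_j = q for all j) turns Σ_{j≠i} q_j into 2q, so 170 = 8q and q = 21.25.

21.25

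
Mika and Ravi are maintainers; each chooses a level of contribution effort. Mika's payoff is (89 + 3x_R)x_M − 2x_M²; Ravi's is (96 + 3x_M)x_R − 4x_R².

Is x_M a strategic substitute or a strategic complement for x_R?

Expanding Mika's payoff: 89x_M + 3x_Rx_M − 2x_M².
∂π/∂x_M = 89 + 3x_R − 4x_M = 0, so x_M = 22.25 + 0.75x_R.
The best-response slope dx_M/dx_R = 0.75 > 0: the reaction function is upward-sloping, so the choices are strategic complements.

strategic complements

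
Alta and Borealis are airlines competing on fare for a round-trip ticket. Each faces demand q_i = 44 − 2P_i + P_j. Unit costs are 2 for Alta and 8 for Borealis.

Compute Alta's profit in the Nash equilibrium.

Alta's profit: π = (P_{Alta} − 2)(44 − 2P_{Alta} + P_{Borealis}).
∂π/∂P_{Alta} = 48 − 4P_{Alta} + P_{Borealis} = 0 ⇒ P_{Alta} = 12 + 0.25P_{Borealis}.
Similarly P_{Borealis} = 15 + 0.25P_{Alta}.
Substituting the second reaction function into the first: P_{Alta} = 12 + 0.25(15 + 0.25P_{Alta}), which gives 0.9375P_{Alta} = 15.75 ⇒ P_{Alta} = 16.8.
Then P_{Borealis} = 15 + 0.25·16.8 = 19.2.
q_{Alta} = 44 − 2·16.8 + 19.2 = 29.6.
Profit = (16.8 − 2)·29.6 = 438.08.

438.08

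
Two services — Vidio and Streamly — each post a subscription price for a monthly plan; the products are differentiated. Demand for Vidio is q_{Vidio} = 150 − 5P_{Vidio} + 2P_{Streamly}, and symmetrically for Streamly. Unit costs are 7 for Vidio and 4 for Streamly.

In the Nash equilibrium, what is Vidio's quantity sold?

Vidio's profit: π = (P_{Vidio} − 7)(150 − 5P_{Vidio} + 2P_{Streamly}).
∂π/∂P_{Vidio} = 185 − 10P_{Vidio} + 2P_{Streamly} = 0 ⇒ P_{Vidio} = 18.5 + 0.2P_{Streamly}.
Similarly P_{Streamly} = 17 + 0.2P_{Vidio}.
Substituting the second reaction function into the first: P_{Vidio} = 18.5 + 0.2(17 + 0.2P_{Vidio}), which gives 0.96P_{Vidio} = 21.9 ⇒ P_{Vidio} = 22.8125.
Then P_{Streamly} = 17 + 0.2·22.8125 = 21.5625.
q_{Vidio} = 150 − 5·22.8125 + 2·21.5625 = 79.0625.

79.0625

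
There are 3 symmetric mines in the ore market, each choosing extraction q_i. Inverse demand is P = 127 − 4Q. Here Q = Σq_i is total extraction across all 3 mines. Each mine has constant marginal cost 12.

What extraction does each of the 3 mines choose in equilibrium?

7.1875

A representative mine's profit is π_i = q_i(127 − 4Q) − 12q_i, with Q = q_i + Σ_{j≠i} q_j.
First-order condition: 115 − 8q_i − 4Σ_{j≠i} q_j = 0.
With identical mines, set every q_j = q: then 115 − 8q − 8q = 0, i.e. q = 115/16 = 7.1875.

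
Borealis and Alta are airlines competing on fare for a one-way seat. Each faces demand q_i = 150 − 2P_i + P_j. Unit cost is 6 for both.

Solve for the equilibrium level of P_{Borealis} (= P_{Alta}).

Borealis's profit: π = (P_{Borealis} − 6)(150 − 2P_{Borealis} + P_{Alta}).
∂π/∂P_{Borealis} = 162 − 4P_{Borealis} + P_{Alta} = 0 ⇒ P_{Borealis} = 40.5 + 0.25P_{Alta}.
Setting P_{Borealis} = P_{Alta} in the reaction function: P_{Borealis} = 40.5 + 0.25P_{Borealis}, so P_{Borealis} = 40.5 / 0.75 = 54.

54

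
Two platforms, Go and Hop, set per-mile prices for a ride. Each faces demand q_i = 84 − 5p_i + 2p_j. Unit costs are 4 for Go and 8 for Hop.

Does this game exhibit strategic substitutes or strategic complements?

Go's profit: π = (p_{Go} − 4)(84 − 5p_{Go} + 2p_{Hop}).
∂π/∂p_{Go} = 104 − 10p_{Go} + 2p_{Hop} = 0 ⇒ p_{Go} = 10.4 + 0.2p_{Hop}.
The best-response slope dp_{Go}/dp_{Hop} = 0.2 > 0: the reaction function is upward-sloping, so the choices are strategic complements.

strategic complements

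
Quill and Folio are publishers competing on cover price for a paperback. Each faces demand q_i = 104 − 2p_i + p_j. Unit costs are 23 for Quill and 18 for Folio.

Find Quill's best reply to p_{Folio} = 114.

66

Quill's profit: π = (p_{Quill} − 23)(104 − 2p_{Quill} + p_{Folio}).
∂π/∂p_{Quill} = 150 − 4p_{Quill} + p_{Folio} = 0 ⇒ p_{Quill} = 37.5 + 0.25p_{Folio}.
At p_{Folio} = 114: p_{Quill} = 37.5 + 0.25·114 = 66.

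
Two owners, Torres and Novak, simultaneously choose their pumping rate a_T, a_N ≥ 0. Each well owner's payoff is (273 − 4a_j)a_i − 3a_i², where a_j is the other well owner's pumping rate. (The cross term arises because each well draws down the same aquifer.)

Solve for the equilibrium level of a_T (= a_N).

Torres's payoff is (273 − 4a_N)a_T − 3a_T².
∂π/∂a_T = 273 − 4a_N − 6a_T = 0, so a_T = 45.5 − (2/3)a_N.
Setting a_T = a_N in the reaction function: a_T = 45.5 − (2/3)a_T, so a_T = 45.5 / (5/3) = 27.3.

27.3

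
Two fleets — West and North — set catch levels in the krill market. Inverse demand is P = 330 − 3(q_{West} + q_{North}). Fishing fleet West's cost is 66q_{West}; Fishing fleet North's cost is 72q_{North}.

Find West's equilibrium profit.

2700

Fishing fleet West's profit: π = q_{West}(330 − 3(q_{West} + q_{North})) − 66q_{West}.
∂π/∂q_{West} = 264 − 6q_{West} − 3q_{North} = 0, so q_{West} = 44 − 0.5q_{North}.
By the same steps for North: q_{North} = 43 − 0.5q_{West}.
Solving the two reaction functions simultaneously: (1 − (−0.5)(−0.5))q_{West} = 44 − 0.5·43, so 0.75q_{West} = 22.5 and q_{West} = 30.
Then q_{North} = 43 − 0.5·30 = 28.
Price P = 330 − 3·58 = 156.
West's profit: (156 − 66)·30 = 2700.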